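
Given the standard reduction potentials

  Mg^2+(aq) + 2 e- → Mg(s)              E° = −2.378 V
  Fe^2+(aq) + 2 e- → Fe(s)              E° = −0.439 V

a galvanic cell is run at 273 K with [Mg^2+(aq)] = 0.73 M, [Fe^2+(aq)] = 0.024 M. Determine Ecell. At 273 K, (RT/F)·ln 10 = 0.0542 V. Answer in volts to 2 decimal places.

+1.90 V

Since E°(Fe²⁺/Fe) > E°(Mg²⁺/Mg), Fe²⁺/Fe serves as the cathode.
E°cell = E°cat − E°an = −0.439 − (−2.378) = +1.939 V; n = 2.
Balancing gives Fe^2+(aq) + Mg(s) → Fe(s) + Mg^2+(aq); hence Q = [Mg^2+(aq)] / [Fe^2+(aq)] = 30.4 (log Q = 1.483).
Applying E = E° − (RT ln10/nF)·log Q gives +1.939 − (0.0542/2)(1.483) = +1.90 V.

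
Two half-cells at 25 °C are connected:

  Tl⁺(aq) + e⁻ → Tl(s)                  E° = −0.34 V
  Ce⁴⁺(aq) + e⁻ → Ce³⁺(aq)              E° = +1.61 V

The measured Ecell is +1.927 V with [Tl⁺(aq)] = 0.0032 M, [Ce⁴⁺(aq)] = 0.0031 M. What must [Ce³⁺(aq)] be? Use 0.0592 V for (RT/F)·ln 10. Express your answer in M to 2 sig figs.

Ce⁴⁺/Ce³⁺ is the cathode (higher E°); E°cell = +1.61 − (−0.34) = +1.95 V with n = 1.
From the Nernst equation, log Q = n(E° − E)/0.0592 = 1·(+1.95 − (+1.927))/0.0592 = 0.389.
Balancing electrons gives Ce⁴⁺(aq) + Tl(s) → Ce³⁺(aq) + Tl⁺(aq); thus Q = ([Ce³⁺(aq)]·[Tl⁺(aq)]) / [Ce⁴⁺(aq)].
Solving for the unknown gives log [Ce³⁺(aq)] = 0.375, so [Ce³⁺(aq)] ≈ 2.4 M.

2.4 M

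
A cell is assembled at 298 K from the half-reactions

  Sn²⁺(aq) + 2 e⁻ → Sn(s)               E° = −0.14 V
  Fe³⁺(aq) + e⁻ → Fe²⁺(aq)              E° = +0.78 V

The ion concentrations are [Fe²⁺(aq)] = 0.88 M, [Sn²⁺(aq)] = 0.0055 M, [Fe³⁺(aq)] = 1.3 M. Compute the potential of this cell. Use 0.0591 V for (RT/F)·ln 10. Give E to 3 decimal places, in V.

The Fe³⁺/Fe²⁺ couple has the more positive E°, so it is the cathode; Sn²⁺/Sn is the anode.
E°cell = E°cat − E°an = +0.78 − (−0.14) = +0.92 V; n = 2.
The balanced reaction is 2 Fe³⁺(aq) + Sn(s) → 2 Fe²⁺(aq) + Sn²⁺(aq), so Q = ([Fe²⁺(aq)]^2·[Sn²⁺(aq)]) / [Fe³⁺(aq)]^2 = 0.00252 and log Q = −2.599.
By the Nernst equation, E = +0.92 − (0.0591/2)·(−2.599) = +0.997 V.

+0.997 V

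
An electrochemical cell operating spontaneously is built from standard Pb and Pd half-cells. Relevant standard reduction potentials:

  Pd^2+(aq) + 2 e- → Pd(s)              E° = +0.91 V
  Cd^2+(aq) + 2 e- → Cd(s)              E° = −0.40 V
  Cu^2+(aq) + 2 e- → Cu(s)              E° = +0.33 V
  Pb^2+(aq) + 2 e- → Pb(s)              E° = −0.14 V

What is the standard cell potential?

Of the two couples in this cell, the one with the more positive reduction potential is reduced at the cathode: here that is Pd²⁺/Pd (+0.91 V); Pb²⁺/Pb (−0.14 V) is the anode.
E°cell = E°(cathode) − E°(anode) = +0.91 − (−0.14) = +1.05 V.

+1.05 V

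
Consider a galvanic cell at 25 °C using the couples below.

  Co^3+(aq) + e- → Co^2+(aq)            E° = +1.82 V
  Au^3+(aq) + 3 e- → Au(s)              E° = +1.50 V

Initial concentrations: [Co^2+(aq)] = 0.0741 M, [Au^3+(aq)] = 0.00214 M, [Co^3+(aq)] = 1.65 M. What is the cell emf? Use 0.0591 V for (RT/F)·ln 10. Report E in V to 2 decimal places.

Co³⁺/Co²⁺ is reduced (cathode, E° = +1.82 V) and Au³⁺/Au is oxidized (anode).
E°cell = E°cat − E°an = +1.82 − (+1.50) = +0.32 V; n = 3.
For the overall reaction 3 Co^3+(aq) + Au(s) → 3 Co^2+(aq) + Au^3+(aq), Q = ([Co^2+(aq)]^3·[Au^3+(aq)]) / [Co^3+(aq)]^3 = 1.94×10^−7, giving log Q = −6.713.
E = E° − (0.0591/n)·log Q = +0.32 − (0.0591/3)(−6.713) = +0.45 V.

+0.45 V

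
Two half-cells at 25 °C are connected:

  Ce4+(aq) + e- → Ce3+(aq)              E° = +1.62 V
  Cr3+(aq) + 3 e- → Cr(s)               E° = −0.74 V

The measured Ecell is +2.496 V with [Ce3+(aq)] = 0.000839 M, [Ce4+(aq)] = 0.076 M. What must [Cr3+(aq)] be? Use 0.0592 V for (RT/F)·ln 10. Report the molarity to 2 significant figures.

With Ce⁴⁺/Ce³⁺ at the cathode and Cr³⁺/Cr at the anode, E°cell = +1.62 − (−0.74) = +2.36 V (n = 3).
Rearranging E = E° − (0.0592/n)·log Q gives log Q = 3(+2.36 − (+2.496))/0.0592 = −6.892.
For 3 Ce4+(aq) + Cr(s) → 3 Ce3+(aq) + Cr3+(aq), the reaction quotient is Q = ([Ce3+(aq)]^3·[Cr3+(aq)]) / [Ce4+(aq)]^3.
Isolating [Cr3+(aq)] in Q = 10^{−6.892} yields log [Cr3+(aq)] = −1.021, i.e. 0.095 M.

0.095 M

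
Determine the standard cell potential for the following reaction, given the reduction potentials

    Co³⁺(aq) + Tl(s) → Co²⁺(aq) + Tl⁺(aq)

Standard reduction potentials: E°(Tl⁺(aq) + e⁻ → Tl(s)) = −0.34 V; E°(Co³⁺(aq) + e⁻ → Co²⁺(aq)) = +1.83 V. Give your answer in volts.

Co³⁺(aq) gains electrons, so the Co³⁺/Co²⁺ couple is the cathode; the Tl⁺/Tl couple is the anode.
E°cell = E°(cathode) − E°(anode) = +1.83 − (−0.34) = +2.17 V.
The positive value indicates the reaction is spontaneous as written.

+2.17 V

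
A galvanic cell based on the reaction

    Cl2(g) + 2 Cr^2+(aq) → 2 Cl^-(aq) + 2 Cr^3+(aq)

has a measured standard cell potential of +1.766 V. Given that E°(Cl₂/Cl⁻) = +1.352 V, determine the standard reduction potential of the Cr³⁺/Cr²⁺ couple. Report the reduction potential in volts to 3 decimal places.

−0.414 V

In the reaction as written the Cl₂/Cl⁻ couple is reduced (cathode) and Cr³⁺/Cr²⁺ is oxidized (anode), so E°cell = E°(Cl₂/Cl⁻) − E°(Cr³⁺/Cr²⁺).
E°(Cr³⁺/Cr²⁺) = E°(cathode) − E°cell = +1.352 − (+1.766) = −0.414 V.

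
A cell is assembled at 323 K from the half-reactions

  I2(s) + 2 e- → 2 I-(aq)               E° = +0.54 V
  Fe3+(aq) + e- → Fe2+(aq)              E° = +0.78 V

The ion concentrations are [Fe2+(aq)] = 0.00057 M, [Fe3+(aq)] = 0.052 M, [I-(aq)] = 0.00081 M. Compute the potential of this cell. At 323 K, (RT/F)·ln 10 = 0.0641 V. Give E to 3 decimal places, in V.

The Fe³⁺/Fe²⁺ couple has the more positive E°, so it is the cathode; I₂/I⁻ is the anode.
E°cell = +0.78 − (+0.54) = +0.24 V, with n = 2 electrons transferred.
For the overall reaction 2 Fe3+(aq) + 2 I-(aq) → 2 Fe2+(aq) + I2(s), Q = [Fe2+(aq)]^2 / ([Fe3+(aq)]^2·[I-(aq)]^2) = 183, giving log Q = 2.263.
Applying E = E° − (RT ln10/nF)·log Q gives +0.24 − (0.0641/2)(2.263) = +0.167 V.

+0.167 V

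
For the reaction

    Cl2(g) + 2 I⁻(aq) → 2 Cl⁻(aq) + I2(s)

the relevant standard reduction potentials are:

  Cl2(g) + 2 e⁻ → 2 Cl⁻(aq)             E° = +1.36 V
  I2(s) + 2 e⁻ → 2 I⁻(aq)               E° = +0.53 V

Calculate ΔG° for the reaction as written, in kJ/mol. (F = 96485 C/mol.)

In the reaction as written Cl2(g) is reduced, so the Cl₂/Cl⁻ couple is the cathode and I₂/I⁻ is the anode.
E°cell = +1.36 − (+0.53) = +0.83 V; balancing electrons gives n = 2.
ΔG° = −nFE°cell = −(2)(96485)(+0.83) J/mol = −160 kJ/mol.

−160 kJ/mol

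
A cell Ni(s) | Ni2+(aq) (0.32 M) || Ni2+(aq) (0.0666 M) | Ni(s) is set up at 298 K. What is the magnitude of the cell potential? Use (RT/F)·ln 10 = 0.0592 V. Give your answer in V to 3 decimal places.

For a concentration cell E°cell = 0, since both electrodes use the same couple.
The compartment with the higher Ni2+(aq) concentration (0.32 M) acts as the cathode; ions are reduced there and produced at the dilute (0.0666 M) anode.
With n = 2, Ecell = −(0.0592/2)·log([dilute]/[conc]) = −(0.0592/2)·log(0.0666/0.32) = +0.020 V.

0.020 V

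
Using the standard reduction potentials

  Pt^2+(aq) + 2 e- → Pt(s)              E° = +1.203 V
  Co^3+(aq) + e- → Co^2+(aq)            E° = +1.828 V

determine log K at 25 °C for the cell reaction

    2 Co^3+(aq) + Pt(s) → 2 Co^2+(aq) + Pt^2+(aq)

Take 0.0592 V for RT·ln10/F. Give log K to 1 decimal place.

log K = 21.1

The Co³⁺/Co²⁺ couple is reduced (cathode); E°cell = +1.828 − (+1.203) = +0.625 V with n = 2.
At equilibrium E = 0, so log K = nE°cell / 0.0592 = (2)(+0.625) / 0.0592 = 21.1.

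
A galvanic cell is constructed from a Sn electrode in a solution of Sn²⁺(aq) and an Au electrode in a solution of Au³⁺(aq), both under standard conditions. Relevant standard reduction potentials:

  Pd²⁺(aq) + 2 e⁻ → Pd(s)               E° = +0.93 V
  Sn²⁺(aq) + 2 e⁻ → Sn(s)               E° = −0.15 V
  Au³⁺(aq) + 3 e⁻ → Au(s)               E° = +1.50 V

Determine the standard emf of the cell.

The Au³⁺/Au couple has the higher E°, so Au ion is reduced (cathode) and Sn is oxidized (anode).
E°cell = E°(cathode) − E°(anode) = +1.50 − (−0.15) = +1.65 V.

+1.65 V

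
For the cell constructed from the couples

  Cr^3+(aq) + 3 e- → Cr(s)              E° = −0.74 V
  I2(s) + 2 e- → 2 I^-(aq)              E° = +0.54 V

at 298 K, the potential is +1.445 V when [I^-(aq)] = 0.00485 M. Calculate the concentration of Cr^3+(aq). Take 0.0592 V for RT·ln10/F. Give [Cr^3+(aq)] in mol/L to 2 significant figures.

0.038 M

With I₂/I⁻ at the cathode and Cr³⁺/Cr at the anode, E°cell = +0.54 − (−0.74) = +1.28 V (n = 6).
Rearranging E = E° − (0.0592/n)·log Q gives log Q = 6(+1.28 − (+1.445))/0.0592 = −16.723.
For 3 I2(s) + 2 Cr(s) → 6 I^-(aq) + 2 Cr^3+(aq), the reaction quotient is Q = [I^-(aq)]^6·[Cr^3+(aq)]^2.
Substituting the known concentrations and solving, log [Cr^3+(aq)] = −1.419 and [Cr^3+(aq)] = 0.038 M.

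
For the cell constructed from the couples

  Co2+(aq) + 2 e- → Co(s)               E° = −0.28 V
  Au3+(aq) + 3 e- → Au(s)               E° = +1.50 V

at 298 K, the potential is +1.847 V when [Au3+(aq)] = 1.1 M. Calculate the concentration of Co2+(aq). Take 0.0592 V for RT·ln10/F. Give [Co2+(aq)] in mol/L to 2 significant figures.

0.0058 M

With Au³⁺/Au at the cathode and Co²⁺/Co at the anode, E°cell = +1.50 − (−0.28) = +1.78 V (n = 6).
Since E = E° − (0.0592/n)·log Q, log Q = n(E° − E)/0.0592 = −6.791.
Balancing electrons gives 2 Au3+(aq) + 3 Co(s) → 2 Au(s) + 3 Co2+(aq); thus Q = [Co2+(aq)]^3 / [Au3+(aq)]^2.
Substituting the known concentrations and solving, log [Co2+(aq)] = −2.236 and [Co2+(aq)] = 0.0058 M.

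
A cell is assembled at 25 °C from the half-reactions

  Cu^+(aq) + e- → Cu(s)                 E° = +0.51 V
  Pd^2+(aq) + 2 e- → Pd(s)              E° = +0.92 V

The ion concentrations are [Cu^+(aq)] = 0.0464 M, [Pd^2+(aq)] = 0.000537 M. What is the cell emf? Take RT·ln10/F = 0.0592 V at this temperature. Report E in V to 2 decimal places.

+0.39 V

The Pd²⁺/Pd couple has the more positive E°, so it is the cathode; Cu⁺/Cu is the anode.
E°cell = E°cat − E°an = +0.92 − (+0.51) = +0.41 V; n = 2.
For the overall reaction Pd^2+(aq) + 2 Cu(s) → Pd(s) + 2 Cu^+(aq), Q = [Cu^+(aq)]^2 / [Pd^2+(aq)] = 4.01, giving log Q = 0.603.
Applying E = E° − (RT ln10/nF)·log Q gives +0.41 − (0.0592/2)(0.603) = +0.39 V.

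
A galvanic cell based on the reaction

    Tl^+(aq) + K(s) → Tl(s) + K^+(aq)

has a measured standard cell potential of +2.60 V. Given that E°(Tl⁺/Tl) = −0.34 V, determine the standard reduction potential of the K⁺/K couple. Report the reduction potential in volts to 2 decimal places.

−2.94 V

In the reaction as written the Tl⁺/Tl couple is reduced (cathode) and K⁺/K is oxidized (anode), so E°cell = E°(Tl⁺/Tl) − E°(K⁺/K).
E°(K⁺/K) = E°(cathode) − E°cell = −0.34 − (+2.60) = −2.94 V.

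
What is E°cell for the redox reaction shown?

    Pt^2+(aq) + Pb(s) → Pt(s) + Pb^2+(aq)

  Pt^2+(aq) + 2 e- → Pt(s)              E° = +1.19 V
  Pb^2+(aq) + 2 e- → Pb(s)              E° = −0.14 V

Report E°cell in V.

+1.33 V

Pt^2+(aq) gains electrons, so the Pt²⁺/Pt couple is the cathode; the Pb²⁺/Pb couple is the anode.
E°cell = E°(cathode) − E°(anode) = +1.19 − (−0.14) = +1.33 V.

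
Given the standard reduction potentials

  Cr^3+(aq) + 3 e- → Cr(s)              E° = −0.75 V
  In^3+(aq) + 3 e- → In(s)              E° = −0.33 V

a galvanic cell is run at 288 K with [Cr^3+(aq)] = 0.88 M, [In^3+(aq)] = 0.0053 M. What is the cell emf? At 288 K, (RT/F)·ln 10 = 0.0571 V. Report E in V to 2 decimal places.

+0.38 V

In³⁺/In is reduced (cathode, E° = −0.33 V) and Cr³⁺/Cr is oxidized (anode).
E°cell = E°cat − E°an = −0.33 − (−0.75) = +0.42 V; n = 3.
For the overall reaction In^3+(aq) + Cr(s) → In(s) + Cr^3+(aq), Q = [Cr^3+(aq)] / [In^3+(aq)] = 166, giving log Q = 2.220.
Applying E = E° − (RT ln10/nF)·log Q gives +0.42 − (0.0571/3)(2.220) = +0.38 V.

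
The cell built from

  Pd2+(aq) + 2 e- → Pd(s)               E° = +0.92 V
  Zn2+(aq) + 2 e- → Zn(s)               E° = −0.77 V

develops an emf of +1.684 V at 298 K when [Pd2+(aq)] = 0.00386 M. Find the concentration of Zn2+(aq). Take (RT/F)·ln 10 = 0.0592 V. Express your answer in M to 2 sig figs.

0.0062 M

With Pd²⁺/Pd at the cathode and Zn²⁺/Zn at the anode, E°cell = +0.92 − (−0.77) = +1.69 V (n = 2).
Rearranging E = E° − (0.0592/n)·log Q gives log Q = 2(+1.69 − (+1.684))/0.0592 = 0.203.
The balanced reaction is Pd2+(aq) + Zn(s) → Pd(s) + Zn2+(aq), so Q = [Zn2+(aq)] / [Pd2+(aq)].
Substituting the known concentrations and solving, log [Zn2+(aq)] = −2.210 and [Zn2+(aq)] = 0.0062 M.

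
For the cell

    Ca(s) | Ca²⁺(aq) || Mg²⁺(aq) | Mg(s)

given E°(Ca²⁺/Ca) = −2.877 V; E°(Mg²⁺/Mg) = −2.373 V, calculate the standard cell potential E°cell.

By convention the left-hand electrode in cell notation is the anode (oxidation) and the right-hand electrode is the cathode (reduction).
E°cell = E°(right) − E°(left) = −2.373 − (−2.877) = +0.504 V.

+0.504 V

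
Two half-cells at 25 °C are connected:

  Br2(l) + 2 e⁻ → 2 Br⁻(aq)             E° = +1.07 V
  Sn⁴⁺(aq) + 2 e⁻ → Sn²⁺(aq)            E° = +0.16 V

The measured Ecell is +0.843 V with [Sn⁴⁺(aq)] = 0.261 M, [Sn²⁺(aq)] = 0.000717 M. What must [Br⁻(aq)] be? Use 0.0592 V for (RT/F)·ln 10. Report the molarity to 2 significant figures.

0.71 M

The Br₂/Br⁻ couple has the larger reduction potential, so it is the cathode: E°cell = +1.07 − (+0.16) = +0.91 V and n = 2.
Rearranging E = E° − (0.0592/n)·log Q gives log Q = 2(+0.91 − (+0.843))/0.0592 = 2.264.
Balancing electrons gives Br2(l) + Sn²⁺(aq) → 2 Br⁻(aq) + Sn⁴⁺(aq); thus Q = ([Br⁻(aq)]^2·[Sn⁴⁺(aq)]) / [Sn²⁺(aq)].
Isolating [Br⁻(aq)] in Q = 10^{2.264} yields log [Br⁻(aq)] = −0.149, i.e. 0.71 M.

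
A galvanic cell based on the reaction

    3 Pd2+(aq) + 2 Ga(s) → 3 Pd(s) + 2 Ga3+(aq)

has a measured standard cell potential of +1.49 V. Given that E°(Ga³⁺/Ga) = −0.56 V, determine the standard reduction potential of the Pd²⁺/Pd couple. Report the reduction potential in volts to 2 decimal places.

+0.93 V

In the reaction as written the Pd²⁺/Pd couple is reduced (cathode) and Ga³⁺/Ga is oxidized (anode), so E°cell = E°(Pd²⁺/Pd) − E°(Ga³⁺/Ga).
E°(Pd²⁺/Pd) = E°cell + E°(anode) = +1.49 + (−0.56) = +0.93 V.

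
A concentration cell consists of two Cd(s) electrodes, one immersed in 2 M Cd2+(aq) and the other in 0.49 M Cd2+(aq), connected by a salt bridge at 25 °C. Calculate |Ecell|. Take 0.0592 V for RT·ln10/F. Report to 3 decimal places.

0.018 V

For a concentration cell E°cell = 0, since both electrodes use the same couple.
The compartment with the higher Cd2+(aq) concentration (2 M) acts as the cathode; ions are reduced there and produced at the dilute (0.49 M) anode.
With n = 2, Ecell = −(0.0592/2)·log([dilute]/[conc]) = −(0.0592/2)·log(0.49/2) = +0.018 V.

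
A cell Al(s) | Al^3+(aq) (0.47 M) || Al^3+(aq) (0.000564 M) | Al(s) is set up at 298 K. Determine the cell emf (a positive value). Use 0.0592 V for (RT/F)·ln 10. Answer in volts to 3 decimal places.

For a concentration cell E°cell = 0, since both electrodes use the same couple.
The compartment with the higher Al^3+(aq) concentration (0.47 M) acts as the cathode; ions are reduced there and produced at the dilute (0.000564 M) anode.
With n = 3, Ecell = −(0.0592/3)·log([dilute]/[conc]) = −(0.0592/3)·log(0.000564/0.47) = +0.058 V.

0.058 V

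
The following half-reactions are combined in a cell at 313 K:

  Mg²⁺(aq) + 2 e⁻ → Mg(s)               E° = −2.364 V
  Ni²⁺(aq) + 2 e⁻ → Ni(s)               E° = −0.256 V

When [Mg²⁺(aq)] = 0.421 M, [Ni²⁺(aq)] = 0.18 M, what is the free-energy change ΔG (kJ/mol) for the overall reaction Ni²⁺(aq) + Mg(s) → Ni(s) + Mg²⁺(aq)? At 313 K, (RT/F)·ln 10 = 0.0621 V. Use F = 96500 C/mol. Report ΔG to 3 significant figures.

E°cell = −0.256 − (−2.364) = +2.108 V; the balanced reaction transfers n = 2 electrons.
Q = [Mg²⁺(aq)] / [Ni²⁺(aq)] = 2.34, so log Q = 0.369 and E = +2.108 − (0.0621/2)(0.369) = +2.0965 V.
ΔG = −nFE = −(2)(96500)(+2.0965) J/mol = −405 kJ/mol.

−405 kJ/mol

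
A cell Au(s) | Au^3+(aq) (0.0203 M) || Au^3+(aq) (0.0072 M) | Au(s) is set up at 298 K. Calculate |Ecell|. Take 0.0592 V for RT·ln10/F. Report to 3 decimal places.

0.009 V

For a concentration cell E°cell = 0, since both electrodes use the same couple.
The compartment with the higher Au^3+(aq) concentration (0.0203 M) acts as the cathode; ions are reduced there and produced at the dilute (0.0072 M) anode.
With n = 3, Ecell = −(0.0592/3)·log([dilute]/[conc]) = −(0.0592/3)·log(0.0072/0.0203) = +0.009 V.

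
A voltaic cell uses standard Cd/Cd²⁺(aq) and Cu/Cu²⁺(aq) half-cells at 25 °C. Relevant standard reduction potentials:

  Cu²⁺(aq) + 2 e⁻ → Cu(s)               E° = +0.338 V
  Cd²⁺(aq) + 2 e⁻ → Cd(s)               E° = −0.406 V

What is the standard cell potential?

+0.744 V

Of the two couples in this cell, the one with the more positive reduction potential is reduced at the cathode: here that is Cu²⁺/Cu (+0.338 V); Cd²⁺/Cd (−0.406 V) is the anode.
E°cell = E°(cathode) − E°(anode) = +0.338 − (−0.406) = +0.744 V.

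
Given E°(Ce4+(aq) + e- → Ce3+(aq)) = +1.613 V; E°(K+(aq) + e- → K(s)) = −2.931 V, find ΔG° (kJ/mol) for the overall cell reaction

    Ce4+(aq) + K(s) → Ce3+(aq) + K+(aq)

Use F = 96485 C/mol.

−438 kJ/mol

In the reaction as written Ce4+(aq) is reduced, so the Ce⁴⁺/Ce³⁺ couple is the cathode and K⁺/K is the anode.
E°cell = +1.613 − (−2.931) = +4.544 V; balancing electrons gives n = 1.
ΔG° = −nFE°cell = −(1)(96485)(+4.544) J/mol = −438 kJ/mol.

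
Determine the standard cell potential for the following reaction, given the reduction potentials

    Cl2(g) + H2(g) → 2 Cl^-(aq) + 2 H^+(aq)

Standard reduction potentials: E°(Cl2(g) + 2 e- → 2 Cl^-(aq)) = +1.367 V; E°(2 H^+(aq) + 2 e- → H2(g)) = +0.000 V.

In the reaction as written, Cl2(g) is reduced (cathode) and H^+(aq) is produced by oxidation at the anode.
E°cell = E°(cathode) − E°(anode) = +1.367 − (+0.000) = +1.367 V.
The positive value indicates the reaction is spontaneous as written.

+1.367 V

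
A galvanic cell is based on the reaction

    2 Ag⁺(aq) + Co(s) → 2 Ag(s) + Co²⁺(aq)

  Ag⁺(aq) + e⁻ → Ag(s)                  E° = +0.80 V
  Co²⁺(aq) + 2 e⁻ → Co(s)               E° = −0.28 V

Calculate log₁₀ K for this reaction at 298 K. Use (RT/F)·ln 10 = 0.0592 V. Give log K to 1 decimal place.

log K = 36.5

The Ag⁺/Ag couple is reduced (cathode); E°cell = +0.80 − (−0.28) = +1.08 V with n = 2.
At equilibrium E = 0, so log K = nE°cell / 0.0592 = (2)(+1.08) / 0.0592 = 36.5.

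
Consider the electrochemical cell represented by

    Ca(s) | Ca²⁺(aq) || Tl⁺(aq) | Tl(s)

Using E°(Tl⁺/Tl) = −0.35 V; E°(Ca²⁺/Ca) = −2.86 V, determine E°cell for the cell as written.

+2.51 V

By convention the left-hand electrode in cell notation is the anode (oxidation) and the right-hand electrode is the cathode (reduction).
E°cell = E°(right) − E°(left) = −0.35 − (−2.86) = +2.51 V.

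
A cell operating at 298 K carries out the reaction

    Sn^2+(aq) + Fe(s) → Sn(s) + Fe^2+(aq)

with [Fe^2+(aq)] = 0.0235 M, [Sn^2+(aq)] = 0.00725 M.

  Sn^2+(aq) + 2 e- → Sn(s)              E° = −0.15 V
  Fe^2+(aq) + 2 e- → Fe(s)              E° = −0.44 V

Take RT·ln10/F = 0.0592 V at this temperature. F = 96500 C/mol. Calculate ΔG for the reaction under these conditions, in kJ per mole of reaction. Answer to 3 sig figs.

−53.1 kJ/mol

The standard cell potential is −0.15 − (−0.44) = +0.29 V, with n = 2 electrons in the balanced equation.
Q = [Fe^2+(aq)] / [Sn^2+(aq)] = 3.24, so log Q = 0.511 and E = +0.29 − (0.0592/2)(0.511) = +0.2749 V.
ΔG = −nFE = −(2)(96500)(+0.2749) J/mol = −53.1 kJ/mol.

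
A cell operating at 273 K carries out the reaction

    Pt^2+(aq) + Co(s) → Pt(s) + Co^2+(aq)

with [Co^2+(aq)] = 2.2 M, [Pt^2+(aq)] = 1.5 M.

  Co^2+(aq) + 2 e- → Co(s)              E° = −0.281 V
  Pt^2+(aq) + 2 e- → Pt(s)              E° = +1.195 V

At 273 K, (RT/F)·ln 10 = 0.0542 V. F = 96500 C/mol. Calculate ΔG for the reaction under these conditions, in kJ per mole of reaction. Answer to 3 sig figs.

E°cell = +1.195 − (−0.281) = +1.476 V; the balanced reaction transfers n = 2 electrons.
Q = [Co^2+(aq)] / [Pt^2+(aq)] = 1.47, so log Q = 0.166 and E = +1.476 − (0.0542/2)(0.166) = +1.4715 V.
ΔG = −nFE = −(2)(96500)(+1.4715) J/mol = −284 kJ/mol.

−284 kJ/mol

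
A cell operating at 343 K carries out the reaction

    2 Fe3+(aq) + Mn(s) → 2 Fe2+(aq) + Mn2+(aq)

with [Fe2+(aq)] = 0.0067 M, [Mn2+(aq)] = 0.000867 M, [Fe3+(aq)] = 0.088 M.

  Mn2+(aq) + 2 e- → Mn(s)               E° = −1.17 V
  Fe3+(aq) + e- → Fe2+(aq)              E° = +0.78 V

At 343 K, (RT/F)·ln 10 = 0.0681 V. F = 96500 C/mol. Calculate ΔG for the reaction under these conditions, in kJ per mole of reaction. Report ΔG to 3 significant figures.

E°cell = +0.78 − (−1.17) = +1.95 V; the balanced reaction transfers n = 2 electrons.
The reaction quotient is ([Fe2+(aq)]^2·[Mn2+(aq)]) / [Fe3+(aq)]^2 = 5.03×10^−6; by Nernst, E = +1.95 − (0.0681/2)(−5.299) = +2.1304 V.
ΔG = −nFE = −(2)(96500)(+2.1304) J/mol = −411 kJ/mol.

−411 kJ/mol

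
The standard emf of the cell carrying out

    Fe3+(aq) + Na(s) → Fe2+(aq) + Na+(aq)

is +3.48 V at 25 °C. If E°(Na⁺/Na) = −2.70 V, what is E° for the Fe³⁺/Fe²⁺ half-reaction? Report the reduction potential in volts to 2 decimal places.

In the reaction as written the Fe³⁺/Fe²⁺ couple is reduced (cathode) and Na⁺/Na is oxidized (anode), so E°cell = E°(Fe³⁺/Fe²⁺) − E°(Na⁺/Na).
E°(Fe³⁺/Fe²⁺) = E°cell + E°(anode) = +3.48 + (−2.70) = +0.78 V.

+0.78 V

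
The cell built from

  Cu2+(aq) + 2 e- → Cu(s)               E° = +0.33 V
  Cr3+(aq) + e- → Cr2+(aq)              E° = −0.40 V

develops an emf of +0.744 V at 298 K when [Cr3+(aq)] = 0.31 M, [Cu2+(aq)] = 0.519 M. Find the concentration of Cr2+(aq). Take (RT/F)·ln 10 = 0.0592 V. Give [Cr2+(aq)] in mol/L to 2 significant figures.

0.74 M

With Cu²⁺/Cu at the cathode and Cr³⁺/Cr²⁺ at the anode, E°cell = +0.33 − (−0.40) = +0.73 V (n = 2).
Since E = E° − (0.0592/n)·log Q, log Q = n(E° − E)/0.0592 = −0.473.
For Cu2+(aq) + 2 Cr2+(aq) → Cu(s) + 2 Cr3+(aq), the reaction quotient is Q = [Cr3+(aq)]^2 / ([Cu2+(aq)]·[Cr2+(aq)]^2).
Isolating [Cr2+(aq)] in Q = 10^{−0.473} yields log [Cr2+(aq)] = −0.130, i.e. 0.74 M.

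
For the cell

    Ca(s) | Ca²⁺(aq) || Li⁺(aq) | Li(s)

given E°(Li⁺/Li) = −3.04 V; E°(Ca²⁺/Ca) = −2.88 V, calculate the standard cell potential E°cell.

−0.16 V

By convention the left-hand electrode in cell notation is the anode (oxidation) and the right-hand electrode is the cathode (reduction).
E°cell = E°(right) − E°(left) = −3.04 − (−2.88) = −0.16 V.
The negative sign shows that, as written, the cell would require an external voltage to drive the reaction.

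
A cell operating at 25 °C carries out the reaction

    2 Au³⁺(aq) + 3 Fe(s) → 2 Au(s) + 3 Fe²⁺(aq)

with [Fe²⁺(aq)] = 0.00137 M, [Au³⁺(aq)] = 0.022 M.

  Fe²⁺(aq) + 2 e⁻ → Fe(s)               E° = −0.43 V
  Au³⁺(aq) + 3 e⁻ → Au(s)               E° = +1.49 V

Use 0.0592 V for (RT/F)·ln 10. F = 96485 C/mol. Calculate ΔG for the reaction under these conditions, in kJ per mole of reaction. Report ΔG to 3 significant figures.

The standard cell potential is +1.49 − (−0.43) = +1.92 V, with n = 6 electrons in the balanced equation.
Q = [Fe²⁺(aq)]^3 / [Au³⁺(aq)]^2 = 5.31×10^−6, so log Q = −5.275 and E = +1.92 − (0.0592/6)(−5.275) = +1.9720 V.
ΔG = −nFE = −(6)(96485)(+1.9720) J/mol = −1140 kJ/mol.

−1140 kJ/mol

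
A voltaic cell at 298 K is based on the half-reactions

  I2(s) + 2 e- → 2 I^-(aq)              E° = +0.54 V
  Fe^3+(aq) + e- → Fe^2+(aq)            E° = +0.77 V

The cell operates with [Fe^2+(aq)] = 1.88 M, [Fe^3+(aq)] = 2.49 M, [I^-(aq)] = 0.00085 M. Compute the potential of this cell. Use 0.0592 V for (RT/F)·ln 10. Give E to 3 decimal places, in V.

Since E°(Fe³⁺/Fe²⁺) > E°(I₂/I⁻), Fe³⁺/Fe²⁺ serves as the cathode.
The standard potential is +0.77 − (+0.54) = +0.23 V and the balanced reaction transfers n = 2 electrons.
For the overall reaction 2 Fe^3+(aq) + 2 I^-(aq) → 2 Fe^2+(aq) + I2(s), Q = [Fe^2+(aq)]^2 / ([Fe^3+(aq)]^2·[I^-(aq)]^2) = 7.89×10^5, giving log Q = 5.897.
E = E° − (0.0592/n)·log Q = +0.23 − (0.0592/2)(5.897) = +0.055 V.

+0.055 V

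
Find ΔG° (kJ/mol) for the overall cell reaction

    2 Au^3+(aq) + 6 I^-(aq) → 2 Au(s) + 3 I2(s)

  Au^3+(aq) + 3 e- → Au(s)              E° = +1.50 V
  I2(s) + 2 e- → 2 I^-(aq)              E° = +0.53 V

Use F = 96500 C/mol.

−562 kJ/mol

In the reaction as written Au^3+(aq) is reduced, so the Au³⁺/Au couple is the cathode and I₂/I⁻ is the anode.
E°cell = +1.50 − (+0.53) = +0.97 V; balancing electrons gives n = 6.
ΔG° = −nFE°cell = −(6)(96500)(+0.97) J/mol = −562 kJ/mol.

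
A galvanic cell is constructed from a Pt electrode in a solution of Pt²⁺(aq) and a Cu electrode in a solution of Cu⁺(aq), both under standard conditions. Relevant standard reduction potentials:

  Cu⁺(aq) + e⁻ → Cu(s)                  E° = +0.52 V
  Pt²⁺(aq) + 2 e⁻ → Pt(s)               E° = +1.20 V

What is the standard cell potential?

Of the two couples in this cell, the one with the more positive reduction potential is reduced at the cathode: here that is Pt²⁺/Pt (+1.20 V); Cu⁺/Cu (+0.52 V) is the anode.
E°cell = E°(cathode) − E°(anode) = +1.20 − (+0.52) = +0.68 V.

+0.68 V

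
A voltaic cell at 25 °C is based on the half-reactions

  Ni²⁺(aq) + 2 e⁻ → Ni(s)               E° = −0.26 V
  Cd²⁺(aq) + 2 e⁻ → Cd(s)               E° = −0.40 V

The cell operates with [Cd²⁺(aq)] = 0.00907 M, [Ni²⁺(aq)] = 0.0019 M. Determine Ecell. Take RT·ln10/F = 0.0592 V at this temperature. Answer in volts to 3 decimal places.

Ni²⁺/Ni is reduced (cathode, E° = −0.26 V) and Cd²⁺/Cd is oxidized (anode).
E°cell = E°cat − E°an = −0.26 − (−0.40) = +0.14 V; n = 2.
For the overall reaction Ni²⁺(aq) + Cd(s) → Ni(s) + Cd²⁺(aq), Q = [Cd²⁺(aq)] / [Ni²⁺(aq)] = 4.77, giving log Q = 0.679.
Applying E = E° − (RT ln10/nF)·log Q gives +0.14 − (0.0592/2)(0.679) = +0.120 V.

+0.120 V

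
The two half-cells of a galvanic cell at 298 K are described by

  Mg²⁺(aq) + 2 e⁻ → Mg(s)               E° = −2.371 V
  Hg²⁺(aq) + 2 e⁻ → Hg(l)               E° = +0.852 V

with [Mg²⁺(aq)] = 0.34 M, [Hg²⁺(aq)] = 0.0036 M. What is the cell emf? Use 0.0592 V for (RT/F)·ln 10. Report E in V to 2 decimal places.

The Hg²⁺/Hg couple has the more positive E°, so it is the cathode; Mg²⁺/Mg is the anode.
The standard potential is +0.852 − (−2.371) = +3.223 V and the balanced reaction transfers n = 2 electrons.
For the overall reaction Hg²⁺(aq) + Mg(s) → Hg(l) + Mg²⁺(aq), Q = [Mg²⁺(aq)] / [Hg²⁺(aq)] = 94.4, giving log Q = 1.975.
Applying E = E° − (RT ln10/nF)·log Q gives +3.223 − (0.0592/2)(1.975) = +3.16 V.

+3.16 V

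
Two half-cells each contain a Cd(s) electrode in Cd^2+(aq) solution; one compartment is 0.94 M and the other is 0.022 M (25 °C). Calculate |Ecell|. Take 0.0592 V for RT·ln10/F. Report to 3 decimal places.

For a concentration cell E°cell = 0, since both electrodes use the same couple.
The compartment with the higher Cd^2+(aq) concentration (0.94 M) acts as the cathode; ions are reduced there and produced at the dilute (0.022 M) anode.
With n = 2, Ecell = −(0.0592/2)·log([dilute]/[conc]) = −(0.0592/2)·log(0.022/0.94) = +0.048 V.

0.048 V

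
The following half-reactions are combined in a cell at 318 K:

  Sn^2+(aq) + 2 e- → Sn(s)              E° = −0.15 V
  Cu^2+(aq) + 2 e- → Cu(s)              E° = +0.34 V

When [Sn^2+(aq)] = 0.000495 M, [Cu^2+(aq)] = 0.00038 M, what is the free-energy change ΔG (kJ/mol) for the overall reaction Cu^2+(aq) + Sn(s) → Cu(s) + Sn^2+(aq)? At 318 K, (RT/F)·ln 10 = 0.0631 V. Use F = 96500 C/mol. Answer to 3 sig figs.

−93.9 kJ/mol

The standard cell potential is +0.34 − (−0.15) = +0.49 V, with n = 2 electrons in the balanced equation.
Here Q = [Sn^2+(aq)] / [Cu^2+(aq)] = 1.3 (log Q = 0.115), giving E = +0.49 − (0.0631/2)·(0.115) = +0.4864 V.
ΔG = −nFE = −(2)(96500)(+0.4864) J/mol = −93.9 kJ/mol.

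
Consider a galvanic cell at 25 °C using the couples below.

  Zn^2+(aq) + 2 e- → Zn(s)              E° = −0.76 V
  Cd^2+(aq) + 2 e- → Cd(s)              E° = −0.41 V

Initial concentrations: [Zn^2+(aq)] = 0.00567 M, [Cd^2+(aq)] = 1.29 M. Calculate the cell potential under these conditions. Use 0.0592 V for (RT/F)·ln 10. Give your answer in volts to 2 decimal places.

+0.42 V

Cd²⁺/Cd is reduced (cathode, E° = −0.41 V) and Zn²⁺/Zn is oxidized (anode).
E°cell = −0.41 − (−0.76) = +0.35 V, with n = 2 electrons transferred.
Balancing gives Cd^2+(aq) + Zn(s) → Cd(s) + Zn^2+(aq); hence Q = [Zn^2+(aq)] / [Cd^2+(aq)] = 0.0044 (log Q = −2.357).
E = E° − (0.0592/n)·log Q = +0.35 − (0.0592/2)(−2.357) = +0.42 V.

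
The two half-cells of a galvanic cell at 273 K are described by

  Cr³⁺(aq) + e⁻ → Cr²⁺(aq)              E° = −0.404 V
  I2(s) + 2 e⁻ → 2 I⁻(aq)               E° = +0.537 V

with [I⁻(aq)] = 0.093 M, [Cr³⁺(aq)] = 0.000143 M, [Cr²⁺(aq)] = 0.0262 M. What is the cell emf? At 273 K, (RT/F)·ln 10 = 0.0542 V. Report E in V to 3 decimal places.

The I₂/I⁻ couple has the more positive E°, so it is the cathode; Cr³⁺/Cr²⁺ is the anode.
The standard potential is +0.537 − (−0.404) = +0.941 V and the balanced reaction transfers n = 2 electrons.
The balanced reaction is I2(s) + 2 Cr²⁺(aq) → 2 I⁻(aq) + 2 Cr³⁺(aq), so Q = ([I⁻(aq)]^2·[Cr³⁺(aq)]^2) / [Cr²⁺(aq)]^2 = 2.58×10^−7 and log Q = −6.589.
By the Nernst equation, E = +0.941 − (0.0542/2)·(−6.589) = +1.120 V.

+1.120 V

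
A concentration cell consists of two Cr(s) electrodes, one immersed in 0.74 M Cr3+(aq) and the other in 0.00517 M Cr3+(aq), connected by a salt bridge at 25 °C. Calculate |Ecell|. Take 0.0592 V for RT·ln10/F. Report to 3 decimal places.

For a concentration cell E°cell = 0, since both electrodes use the same couple.
The compartment with the higher Cr3+(aq) concentration (0.74 M) acts as the cathode; ions are reduced there and produced at the dilute (0.00517 M) anode.
With n = 3, Ecell = −(0.0592/3)·log([dilute]/[conc]) = −(0.0592/3)·log(0.00517/0.74) = +0.043 V.

0.043 V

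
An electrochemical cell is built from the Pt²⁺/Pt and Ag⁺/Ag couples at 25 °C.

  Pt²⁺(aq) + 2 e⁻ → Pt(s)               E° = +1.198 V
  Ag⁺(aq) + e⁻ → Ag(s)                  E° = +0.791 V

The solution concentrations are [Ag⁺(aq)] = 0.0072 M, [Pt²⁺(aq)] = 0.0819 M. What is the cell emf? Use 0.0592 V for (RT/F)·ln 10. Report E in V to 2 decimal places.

Since E°(Pt²⁺/Pt) > E°(Ag⁺/Ag), Pt²⁺/Pt serves as the cathode.
E°cell = +1.198 − (+0.791) = +0.407 V, with n = 2 electrons transferred.
The balanced reaction is Pt²⁺(aq) + 2 Ag(s) → Pt(s) + 2 Ag⁺(aq), so Q = [Ag⁺(aq)]^2 / [Pt²⁺(aq)] = 0.000633 and log Q = −3.199.
By the Nernst equation, E = +0.407 − (0.0592/2)·(−3.199) = +0.50 V.

+0.50 V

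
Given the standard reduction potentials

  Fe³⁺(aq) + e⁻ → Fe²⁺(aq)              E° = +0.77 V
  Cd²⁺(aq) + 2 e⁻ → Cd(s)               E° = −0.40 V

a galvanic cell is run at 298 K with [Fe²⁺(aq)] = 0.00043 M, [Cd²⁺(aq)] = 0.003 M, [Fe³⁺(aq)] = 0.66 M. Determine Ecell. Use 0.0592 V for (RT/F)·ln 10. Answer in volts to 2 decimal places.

The Fe³⁺/Fe²⁺ couple has the more positive E°, so it is the cathode; Cd²⁺/Cd is the anode.
The standard potential is +0.77 − (−0.40) = +1.17 V and the balanced reaction transfers n = 2 electrons.
Balancing gives 2 Fe³⁺(aq) + Cd(s) → 2 Fe²⁺(aq) + Cd²⁺(aq); hence Q = ([Fe²⁺(aq)]^2·[Cd²⁺(aq)]) / [Fe³⁺(aq)]^2 = 1.27×10^−9 (log Q = −8.895).
By the Nernst equation, E = +1.17 − (0.0592/2)·(−8.895) = +1.43 V.

+1.43 V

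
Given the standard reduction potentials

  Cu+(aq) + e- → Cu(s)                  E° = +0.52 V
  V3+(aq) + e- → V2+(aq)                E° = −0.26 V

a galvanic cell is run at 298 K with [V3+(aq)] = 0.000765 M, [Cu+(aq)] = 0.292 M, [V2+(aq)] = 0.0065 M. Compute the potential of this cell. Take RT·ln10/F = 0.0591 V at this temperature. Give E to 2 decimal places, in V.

+0.80 V

The Cu⁺/Cu couple has the more positive E°, so it is the cathode; V³⁺/V²⁺ is the anode.
The standard potential is +0.52 − (−0.26) = +0.78 V and the balanced reaction transfers n = 1 electron.
Balancing gives Cu+(aq) + V2+(aq) → Cu(s) + V3+(aq); hence Q = [V3+(aq)] / ([Cu+(aq)]·[V2+(aq)]) = 0.403 (log Q = −0.395).
By the Nernst equation, E = +0.78 − (0.0591/1)·(−0.395) = +0.80 V.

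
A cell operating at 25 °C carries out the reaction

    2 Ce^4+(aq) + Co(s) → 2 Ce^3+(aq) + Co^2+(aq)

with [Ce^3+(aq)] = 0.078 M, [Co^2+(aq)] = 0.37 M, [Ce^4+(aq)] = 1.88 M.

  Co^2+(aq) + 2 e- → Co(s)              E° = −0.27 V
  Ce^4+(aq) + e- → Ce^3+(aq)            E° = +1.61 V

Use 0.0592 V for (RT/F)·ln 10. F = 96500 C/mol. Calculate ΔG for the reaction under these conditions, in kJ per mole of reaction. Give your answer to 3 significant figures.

−381 kJ/mol

E°cell = +1.61 − (−0.27) = +1.88 V; the balanced reaction transfers n = 2 electrons.
The reaction quotient is ([Ce^3+(aq)]^2·[Co^2+(aq)]) / [Ce^4+(aq)]^2 = 0.000637; by Nernst, E = +1.88 − (0.0592/2)(−3.196) = +1.9746 V.
ΔG = −nFE = −(2)(96500)(+1.9746) J/mol = −381 kJ/mol.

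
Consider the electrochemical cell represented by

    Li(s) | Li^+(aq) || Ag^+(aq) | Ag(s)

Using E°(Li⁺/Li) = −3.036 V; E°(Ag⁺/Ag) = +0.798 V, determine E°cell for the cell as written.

+3.834 V

By convention the left-hand electrode in cell notation is the anode (oxidation) and the right-hand electrode is the cathode (reduction).
E°cell = E°(right) − E°(left) = +0.798 − (−3.036) = +3.834 V.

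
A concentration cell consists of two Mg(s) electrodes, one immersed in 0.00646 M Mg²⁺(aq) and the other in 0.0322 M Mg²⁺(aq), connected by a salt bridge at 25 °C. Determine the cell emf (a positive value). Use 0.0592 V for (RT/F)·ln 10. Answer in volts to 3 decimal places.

0.021 V

For a concentration cell E°cell = 0, since both electrodes use the same couple.
The compartment with the higher Mg²⁺(aq) concentration (0.0322 M) acts as the cathode; ions are reduced there and produced at the dilute (0.00646 M) anode.
With n = 2, Ecell = −(0.0592/2)·log([dilute]/[conc]) = −(0.0592/2)·log(0.00646/0.0322) = +0.021 V.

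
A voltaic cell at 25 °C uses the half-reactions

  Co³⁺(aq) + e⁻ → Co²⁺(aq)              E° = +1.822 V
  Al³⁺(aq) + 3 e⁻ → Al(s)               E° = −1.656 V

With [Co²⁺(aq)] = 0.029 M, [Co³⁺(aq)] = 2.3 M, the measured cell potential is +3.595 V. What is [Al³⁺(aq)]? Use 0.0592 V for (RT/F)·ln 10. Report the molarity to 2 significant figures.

Co³⁺/Co²⁺ is the cathode (higher E°); E°cell = +1.822 − (−1.656) = +3.478 V with n = 3.
Since E = E° − (0.0592/n)·log Q, log Q = n(E° − E)/0.0592 = −5.929.
For 3 Co³⁺(aq) + Al(s) → 3 Co²⁺(aq) + Al³⁺(aq), the reaction quotient is Q = ([Co²⁺(aq)]^3·[Al³⁺(aq)]) / [Co³⁺(aq)]^3.
Isolating [Al³⁺(aq)] in Q = 10^{−5.929} yields log [Al³⁺(aq)] = −0.231, i.e. 0.59 M.

0.59 M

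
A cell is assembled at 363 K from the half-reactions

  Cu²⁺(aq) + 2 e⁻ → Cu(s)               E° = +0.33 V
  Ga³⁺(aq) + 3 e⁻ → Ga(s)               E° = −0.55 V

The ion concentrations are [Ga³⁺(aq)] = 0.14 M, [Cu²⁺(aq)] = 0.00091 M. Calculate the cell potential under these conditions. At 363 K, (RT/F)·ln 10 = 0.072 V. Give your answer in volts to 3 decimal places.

Cu²⁺/Cu is reduced (cathode, E° = +0.33 V) and Ga³⁺/Ga is oxidized (anode).
The standard potential is +0.33 − (−0.55) = +0.88 V and the balanced reaction transfers n = 6 electrons.
For the overall reaction 3 Cu²⁺(aq) + 2 Ga(s) → 3 Cu(s) + 2 Ga³⁺(aq), Q = [Ga³⁺(aq)]^2 / [Cu²⁺(aq)]^3 = 2.6×10^7, giving log Q = 7.415.
E = E° − (0.072/n)·log Q = +0.88 − (0.072/6)(7.415) = +0.791 V.

+0.791 V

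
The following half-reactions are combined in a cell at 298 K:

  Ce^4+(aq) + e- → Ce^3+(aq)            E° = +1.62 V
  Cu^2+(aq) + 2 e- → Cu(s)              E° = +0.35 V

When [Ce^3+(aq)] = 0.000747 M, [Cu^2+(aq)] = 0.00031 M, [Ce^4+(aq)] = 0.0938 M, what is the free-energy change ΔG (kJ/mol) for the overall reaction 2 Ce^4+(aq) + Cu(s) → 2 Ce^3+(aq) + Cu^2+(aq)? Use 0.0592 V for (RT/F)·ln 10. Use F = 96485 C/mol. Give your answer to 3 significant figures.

−289 kJ/mol

With Ce⁴⁺/Ce³⁺ reduced at the cathode, E°cell = +1.62 − (+0.35) = +1.27 V and n = 2.
Here Q = ([Ce^3+(aq)]^2·[Cu^2+(aq)]) / [Ce^4+(aq)]^2 = 1.97×10^−8 (log Q = −7.706), giving E = +1.27 − (0.0592/2)·(−7.706) = +1.4981 V.
Finally ΔG = −nFE = −(2)(96485 C/mol)(+1.4981 V) = −289 kJ/mol.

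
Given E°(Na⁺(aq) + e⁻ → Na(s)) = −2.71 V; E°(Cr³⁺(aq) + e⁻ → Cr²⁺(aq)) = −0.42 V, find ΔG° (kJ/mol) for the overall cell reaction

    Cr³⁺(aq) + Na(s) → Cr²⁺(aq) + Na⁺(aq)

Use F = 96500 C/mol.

In the reaction as written Cr³⁺(aq) is reduced, so the Cr³⁺/Cr²⁺ couple is the cathode and Na⁺/Na is the anode.
E°cell = −0.42 − (−2.71) = +2.29 V; balancing electrons gives n = 1.
ΔG° = −nFE°cell = −(1)(96500)(+2.29) J/mol = −221 kJ/mol.

−221 kJ/mol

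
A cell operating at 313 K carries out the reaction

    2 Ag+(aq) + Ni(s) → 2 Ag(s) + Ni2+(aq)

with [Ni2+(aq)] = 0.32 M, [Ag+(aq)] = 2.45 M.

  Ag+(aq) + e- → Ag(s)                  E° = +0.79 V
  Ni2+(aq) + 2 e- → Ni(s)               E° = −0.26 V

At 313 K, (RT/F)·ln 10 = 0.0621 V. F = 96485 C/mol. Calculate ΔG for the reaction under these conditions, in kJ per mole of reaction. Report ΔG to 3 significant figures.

With Ag⁺/Ag reduced at the cathode, E°cell = +0.79 − (−0.26) = +1.05 V and n = 2.
Here Q = [Ni2+(aq)] / [Ag+(aq)]^2 = 0.0533 (log Q = −1.273), giving E = +1.05 − (0.0621/2)·(−1.273) = +1.0895 V.
ΔG = −nFE = −(2)(96485)(+1.0895) J/mol = −210 kJ/mol.

−210 kJ/mol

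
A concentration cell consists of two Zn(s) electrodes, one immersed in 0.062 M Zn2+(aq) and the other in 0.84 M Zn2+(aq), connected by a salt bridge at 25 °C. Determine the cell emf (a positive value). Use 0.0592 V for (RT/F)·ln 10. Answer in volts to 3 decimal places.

For a concentration cell E°cell = 0, since both electrodes use the same couple.
The compartment with the higher Zn2+(aq) concentration (0.84 M) acts as the cathode; ions are reduced there and produced at the dilute (0.062 M) anode.
With n = 2, Ecell = −(0.0592/2)·log([dilute]/[conc]) = −(0.0592/2)·log(0.062/0.84) = +0.034 V.

0.034 V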